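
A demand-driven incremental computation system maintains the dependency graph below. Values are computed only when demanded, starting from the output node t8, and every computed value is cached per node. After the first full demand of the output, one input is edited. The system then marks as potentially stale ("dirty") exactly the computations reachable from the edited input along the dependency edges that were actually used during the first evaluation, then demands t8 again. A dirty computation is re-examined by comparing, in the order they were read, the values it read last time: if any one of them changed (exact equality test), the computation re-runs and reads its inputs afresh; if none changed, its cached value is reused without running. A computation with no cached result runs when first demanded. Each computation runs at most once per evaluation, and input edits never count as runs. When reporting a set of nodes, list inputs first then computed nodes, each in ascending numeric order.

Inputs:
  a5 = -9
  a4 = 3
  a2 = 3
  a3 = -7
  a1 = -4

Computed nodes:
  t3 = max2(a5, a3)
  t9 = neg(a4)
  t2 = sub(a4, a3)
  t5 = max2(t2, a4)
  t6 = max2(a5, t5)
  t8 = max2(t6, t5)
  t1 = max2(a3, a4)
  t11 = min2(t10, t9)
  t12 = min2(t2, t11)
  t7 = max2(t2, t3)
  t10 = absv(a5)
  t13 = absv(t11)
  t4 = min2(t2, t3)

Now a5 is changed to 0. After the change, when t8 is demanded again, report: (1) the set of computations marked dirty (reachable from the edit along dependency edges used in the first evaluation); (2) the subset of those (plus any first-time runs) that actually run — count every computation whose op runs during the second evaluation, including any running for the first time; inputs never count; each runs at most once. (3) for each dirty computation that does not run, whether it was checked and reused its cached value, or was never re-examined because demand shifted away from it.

First evaluation (everything demanded from the output):
  t2 = sub(3, -7) = 10
  t5 = max2(10, 3) = 10
  t6 = max2(-9, 10) = 10
  t8 = max2(10, 10) = 10

Propagation after the edit:
  t6: runs — a5 -9->0; result 10 (same value as before).
  t8: checked — values it read are unchanged (t6 unchanged, t5 unchanged); reused cached 10 without running.

Key observation: the change is absorbed at t6 — it re-runs but produces the same value, and the output's value is unchanged.

Marked dirty: t6, t8.
Computations that run: t6 — 1 in total.
Checked but reused from cache: t8.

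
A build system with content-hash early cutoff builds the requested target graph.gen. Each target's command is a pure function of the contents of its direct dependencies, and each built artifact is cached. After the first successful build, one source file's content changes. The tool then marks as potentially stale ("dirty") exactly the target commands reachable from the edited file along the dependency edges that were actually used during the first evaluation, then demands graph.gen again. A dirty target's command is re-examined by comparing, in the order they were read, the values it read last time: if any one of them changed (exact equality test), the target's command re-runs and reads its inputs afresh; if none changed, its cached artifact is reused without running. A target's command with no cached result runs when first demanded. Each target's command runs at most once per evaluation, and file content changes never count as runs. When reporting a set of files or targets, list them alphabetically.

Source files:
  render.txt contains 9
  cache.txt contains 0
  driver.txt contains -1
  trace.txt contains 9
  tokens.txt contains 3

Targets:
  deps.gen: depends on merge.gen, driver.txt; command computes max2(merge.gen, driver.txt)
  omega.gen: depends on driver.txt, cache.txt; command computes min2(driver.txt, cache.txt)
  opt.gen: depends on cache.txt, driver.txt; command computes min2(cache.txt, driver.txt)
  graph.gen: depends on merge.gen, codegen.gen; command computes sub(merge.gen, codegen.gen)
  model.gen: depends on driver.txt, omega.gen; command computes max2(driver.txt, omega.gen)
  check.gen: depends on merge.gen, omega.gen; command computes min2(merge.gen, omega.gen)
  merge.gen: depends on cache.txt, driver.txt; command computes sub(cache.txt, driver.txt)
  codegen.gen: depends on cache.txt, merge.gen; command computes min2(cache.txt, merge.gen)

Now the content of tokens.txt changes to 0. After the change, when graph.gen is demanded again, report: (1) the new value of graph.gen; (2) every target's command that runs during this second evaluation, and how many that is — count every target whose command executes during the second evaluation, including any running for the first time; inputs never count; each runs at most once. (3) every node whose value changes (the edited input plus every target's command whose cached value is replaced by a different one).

New value of graph.gen: 1.
Target commands that run: none — 0 in total.
Values that change: tokens.txt.
Key observation: tokens.txt is never demanded by the output, so the edit triggers no recomputation at all.

First evaluation (everything demanded from the output):
  merge.gen = sub(0, -1) = 1
  codegen.gen = min2(0, 1) = 0
  graph.gen = sub(1, 0) = 1

Propagation after the edit:
  tokens.txt feeds no computation that the output demands — nothing is marked dirty and nothing runs.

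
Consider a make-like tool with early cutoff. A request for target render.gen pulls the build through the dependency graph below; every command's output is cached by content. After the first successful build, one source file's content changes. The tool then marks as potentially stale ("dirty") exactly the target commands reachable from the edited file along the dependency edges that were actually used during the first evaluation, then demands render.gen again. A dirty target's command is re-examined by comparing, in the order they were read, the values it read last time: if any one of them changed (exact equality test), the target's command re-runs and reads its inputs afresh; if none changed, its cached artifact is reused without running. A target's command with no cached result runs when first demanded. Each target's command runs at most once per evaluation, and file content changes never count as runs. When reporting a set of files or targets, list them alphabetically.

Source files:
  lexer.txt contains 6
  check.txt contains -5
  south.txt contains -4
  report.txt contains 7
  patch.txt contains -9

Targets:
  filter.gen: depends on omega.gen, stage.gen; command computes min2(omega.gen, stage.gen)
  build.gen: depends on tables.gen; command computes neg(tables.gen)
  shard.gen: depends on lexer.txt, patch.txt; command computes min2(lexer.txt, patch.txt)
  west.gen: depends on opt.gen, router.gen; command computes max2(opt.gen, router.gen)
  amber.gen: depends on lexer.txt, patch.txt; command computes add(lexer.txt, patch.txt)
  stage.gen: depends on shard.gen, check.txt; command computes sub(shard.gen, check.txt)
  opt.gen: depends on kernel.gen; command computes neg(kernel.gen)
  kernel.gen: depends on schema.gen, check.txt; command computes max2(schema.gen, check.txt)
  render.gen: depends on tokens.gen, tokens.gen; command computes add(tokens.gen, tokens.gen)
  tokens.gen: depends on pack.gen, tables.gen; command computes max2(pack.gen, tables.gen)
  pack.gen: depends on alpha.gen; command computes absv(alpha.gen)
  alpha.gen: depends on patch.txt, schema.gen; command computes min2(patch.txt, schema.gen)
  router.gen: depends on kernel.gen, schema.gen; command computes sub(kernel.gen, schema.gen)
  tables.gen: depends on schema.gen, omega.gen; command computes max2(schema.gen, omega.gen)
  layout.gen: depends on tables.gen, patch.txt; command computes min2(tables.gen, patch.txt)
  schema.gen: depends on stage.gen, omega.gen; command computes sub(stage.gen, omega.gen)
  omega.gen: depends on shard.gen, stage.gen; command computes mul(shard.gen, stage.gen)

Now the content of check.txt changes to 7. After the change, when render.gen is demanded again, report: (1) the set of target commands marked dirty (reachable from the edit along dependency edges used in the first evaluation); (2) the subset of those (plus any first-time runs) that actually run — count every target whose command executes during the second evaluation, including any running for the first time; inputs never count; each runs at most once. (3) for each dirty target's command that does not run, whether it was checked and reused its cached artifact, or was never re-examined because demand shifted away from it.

First demand of the output computes:
  shard.gen = min2(6, -9) = -9
  stage.gen = sub(-9, -5) = -4
  omega.gen = mul(-9, -4) = 36
  schema.gen = sub(-4, 36) = -40
  alpha.gen = min2(-9, -40) = -40
  pack.gen = absv(-40) = 40
  tables.gen = max2(-40, 36) = 36
  tokens.gen = max2(40, 36) = 40
  render.gen = add(40, 40) = 80

After the edit, cleaning proceeds:
  stage.gen: a read changed (check.txt -5->7) — executes, giving -16.
  omega.gen: a read changed (stage.gen -4->-16) — executes, giving 144.
  schema.gen: a read changed (stage.gen -4->-16; omega.gen 36->144) — executes, giving -160.
  alpha.gen: a read changed (schema.gen -40->-160) — executes, giving -160.
  pack.gen: a read changed (alpha.gen -40->-160) — executes, giving 160.
  tables.gen: a read changed (schema.gen -40->-160; omega.gen 36->144) — executes, giving 144.
  tokens.gen: a read changed (pack.gen 40->160; tables.gen 36->144) — executes, giving 160.
  render.gen: a read changed (tokens.gen 40->160; tokens.gen 40->160) — executes, giving 320.

The edit dirties: alpha.gen, omega.gen, pack.gen, render.gen, schema.gen, stage.gen, tables.gen, tokens.gen.
8 target commands run: alpha.gen, omega.gen, pack.gen, render.gen, schema.gen, stage.gen, tables.gen, tokens.gen.
No dirty target's command escaped a run.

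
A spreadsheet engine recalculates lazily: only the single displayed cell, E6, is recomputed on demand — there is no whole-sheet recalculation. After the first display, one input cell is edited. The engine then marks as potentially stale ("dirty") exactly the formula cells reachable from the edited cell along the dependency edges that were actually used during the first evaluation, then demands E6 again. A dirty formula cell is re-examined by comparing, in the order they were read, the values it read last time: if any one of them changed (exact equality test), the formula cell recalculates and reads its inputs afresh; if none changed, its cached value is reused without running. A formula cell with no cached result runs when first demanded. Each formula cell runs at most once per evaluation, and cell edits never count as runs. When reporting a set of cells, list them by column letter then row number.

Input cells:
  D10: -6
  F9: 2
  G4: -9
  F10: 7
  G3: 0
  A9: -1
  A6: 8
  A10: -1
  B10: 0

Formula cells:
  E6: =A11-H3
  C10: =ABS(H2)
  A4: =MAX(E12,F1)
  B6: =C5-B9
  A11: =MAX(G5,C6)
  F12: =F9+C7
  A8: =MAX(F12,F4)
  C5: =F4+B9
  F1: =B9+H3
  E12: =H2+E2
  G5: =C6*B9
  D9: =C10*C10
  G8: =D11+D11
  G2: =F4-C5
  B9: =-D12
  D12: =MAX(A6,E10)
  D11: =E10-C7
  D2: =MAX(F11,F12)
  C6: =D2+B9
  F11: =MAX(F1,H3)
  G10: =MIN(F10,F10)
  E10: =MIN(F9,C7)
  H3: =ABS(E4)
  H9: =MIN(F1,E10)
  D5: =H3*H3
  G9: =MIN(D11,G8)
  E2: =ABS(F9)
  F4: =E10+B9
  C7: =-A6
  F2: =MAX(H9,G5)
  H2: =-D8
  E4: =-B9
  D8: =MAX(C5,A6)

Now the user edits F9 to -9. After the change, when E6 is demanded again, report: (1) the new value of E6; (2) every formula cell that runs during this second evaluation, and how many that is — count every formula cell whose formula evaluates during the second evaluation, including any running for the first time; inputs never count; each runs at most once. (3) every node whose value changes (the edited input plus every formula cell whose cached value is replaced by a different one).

New value of E6: -8.
Formula cells that run: D2, D12, E10, F12 — 4 in total.
Values that change: E10, F9, F12.
Key observation: the cutoff stops propagation at B9 — its inputs' values are unchanged, so it reuses its cache.

First evaluation (everything demanded from the output):
  C7 = -(8) = -8
  E10 = MIN(2, -8) = -8
  D12 = MAX(8, -8) = 8
  B9 = -(8) = -8
  E4 = -(-8) = 8
  F12 = 2 + -8 = -6
  H3 = ABS(8) = 8
  F1 = -8 + 8 = 0
  F11 = MAX(0, 8) = 8
  D2 = MAX(8, -6) = 8
  C6 = 8 + -8 = 0
  G5 = 0 * -8 = 0
  A11 = MAX(0, 0) = 0
  E6 = 0 - 8 = -8

Propagation after the edit:
  E10: runs — F9 2->-9; result -9.
  D12: runs — E10 -8->-9; result 8 (same value as before).
  B9: checked — values it read are unchanged (D12 unchanged); reused cached -8 without running.
  E4: checked — values it read are unchanged (B9 unchanged); reused cached 8 without running.
  F12: runs — F9 2->-9; result -17.
  H3: checked — values it read are unchanged (E4 unchanged); reused cached 8 without running.
  F1: checked — values it read are unchanged (B9 unchanged, H3 unchanged); reused cached 0 without running.
  F11: checked — values it read are unchanged (F1 unchanged, H3 unchanged); reused cached 8 without running.
  D2: runs — F12 -6->-17; result 8 (same value as before).
  C6: checked — values it read are unchanged (D2 unchanged, B9 unchanged); reused cached 0 without running.
  G5: checked — values it read are unchanged (C6 unchanged, B9 unchanged); reused cached 0 without running.
  A11: checked — values it read are unchanged (G5 unchanged, C6 unchanged); reused cached 0 without running.
  E6: checked — values it read are unchanged (A11 unchanged, H3 unchanged); reused cached -8 without running.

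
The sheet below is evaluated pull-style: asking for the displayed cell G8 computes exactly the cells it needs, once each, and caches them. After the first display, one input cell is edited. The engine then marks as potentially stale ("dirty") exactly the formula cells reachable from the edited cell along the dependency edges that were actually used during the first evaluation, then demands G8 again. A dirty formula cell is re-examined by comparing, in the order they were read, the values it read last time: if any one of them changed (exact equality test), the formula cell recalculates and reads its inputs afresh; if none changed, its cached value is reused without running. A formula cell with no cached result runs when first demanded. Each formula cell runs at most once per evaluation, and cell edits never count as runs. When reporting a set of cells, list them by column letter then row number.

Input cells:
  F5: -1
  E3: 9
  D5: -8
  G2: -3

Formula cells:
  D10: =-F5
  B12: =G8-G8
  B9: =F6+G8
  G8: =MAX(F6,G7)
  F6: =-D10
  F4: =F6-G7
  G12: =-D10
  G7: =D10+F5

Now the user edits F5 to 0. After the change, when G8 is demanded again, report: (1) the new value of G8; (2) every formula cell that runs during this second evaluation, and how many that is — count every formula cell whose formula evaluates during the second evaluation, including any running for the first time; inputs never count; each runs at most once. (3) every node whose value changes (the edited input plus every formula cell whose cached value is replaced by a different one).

First demand of the output computes:
  D10 = -(-1) = 1
  F6 = -(1) = -1
  G7 = 1 + -1 = 0
  G8 = MAX(-1, 0) = 0

After the edit, cleaning proceeds:
  D10: a read changed (F5 -1->0) — executes, giving 0.
  F6: a read changed (D10 1->0) — executes, giving 0.
  G7: a read changed (D10 1->0; F5 -1->0) — executes, giving 0 — identical to its old value.
  G8: a read changed (F6 -1->0) — executes, giving 0 — identical to its old value.

Demanding G8 again yields 0.
4 formula cells run: D10, F6, G7, G8.
The nodes whose values change: D10, F5, F6.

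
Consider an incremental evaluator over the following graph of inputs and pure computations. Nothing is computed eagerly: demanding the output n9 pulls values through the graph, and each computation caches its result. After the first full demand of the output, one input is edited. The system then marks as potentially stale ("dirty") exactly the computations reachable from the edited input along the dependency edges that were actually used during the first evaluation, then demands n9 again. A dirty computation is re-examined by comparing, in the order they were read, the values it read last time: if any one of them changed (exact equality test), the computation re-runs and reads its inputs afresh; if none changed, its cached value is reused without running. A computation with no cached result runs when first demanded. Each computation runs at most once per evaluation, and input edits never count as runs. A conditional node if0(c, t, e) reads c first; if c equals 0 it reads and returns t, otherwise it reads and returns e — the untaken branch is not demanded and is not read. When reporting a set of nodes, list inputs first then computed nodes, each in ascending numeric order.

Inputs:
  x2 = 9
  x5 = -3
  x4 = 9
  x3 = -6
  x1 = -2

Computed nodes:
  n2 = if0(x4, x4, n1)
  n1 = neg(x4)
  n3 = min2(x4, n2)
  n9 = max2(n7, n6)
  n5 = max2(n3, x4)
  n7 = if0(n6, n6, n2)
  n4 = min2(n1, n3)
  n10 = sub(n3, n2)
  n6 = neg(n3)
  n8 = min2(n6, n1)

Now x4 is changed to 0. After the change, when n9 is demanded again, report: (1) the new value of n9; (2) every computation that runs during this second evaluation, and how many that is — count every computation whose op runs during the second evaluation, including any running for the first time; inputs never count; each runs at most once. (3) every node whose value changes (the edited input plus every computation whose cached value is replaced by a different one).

n9 now evaluates to 0.
Run set: n2, n3, n6, n7, n9 (5 run).
Changed values: x4, n2, n3, n6, n7, n9.
The important point: the flipped condition redirects demand; n1 is left stale, never re-checked.

Initial pass — values computed on the first demand:
  n1 = neg(9) = -9
  n2 = if0(x4=9 -> else branch n1) = -9
  n3 = min2(9, -9) = -9
  n6 = neg(-9) = 9
  n7 = if0(n6=9 -> else branch n2) = -9
  n9 = max2(-9, 9) = 9

Second demand — change propagation:
  n1: dirty yet unreached — the second evaluation never asks for it.
  n2: re-runs because x4 9->0; new result 0.
  n3: re-runs because x4 9->0; n2 -9->0; new result 0.
  n6: re-runs because n3 -9->0; new result 0.
  n7: re-runs because n6 9->0; n2 -9->0; new result 0.
  n9: re-runs because n7 -9->0; n6 9->0; new result 0.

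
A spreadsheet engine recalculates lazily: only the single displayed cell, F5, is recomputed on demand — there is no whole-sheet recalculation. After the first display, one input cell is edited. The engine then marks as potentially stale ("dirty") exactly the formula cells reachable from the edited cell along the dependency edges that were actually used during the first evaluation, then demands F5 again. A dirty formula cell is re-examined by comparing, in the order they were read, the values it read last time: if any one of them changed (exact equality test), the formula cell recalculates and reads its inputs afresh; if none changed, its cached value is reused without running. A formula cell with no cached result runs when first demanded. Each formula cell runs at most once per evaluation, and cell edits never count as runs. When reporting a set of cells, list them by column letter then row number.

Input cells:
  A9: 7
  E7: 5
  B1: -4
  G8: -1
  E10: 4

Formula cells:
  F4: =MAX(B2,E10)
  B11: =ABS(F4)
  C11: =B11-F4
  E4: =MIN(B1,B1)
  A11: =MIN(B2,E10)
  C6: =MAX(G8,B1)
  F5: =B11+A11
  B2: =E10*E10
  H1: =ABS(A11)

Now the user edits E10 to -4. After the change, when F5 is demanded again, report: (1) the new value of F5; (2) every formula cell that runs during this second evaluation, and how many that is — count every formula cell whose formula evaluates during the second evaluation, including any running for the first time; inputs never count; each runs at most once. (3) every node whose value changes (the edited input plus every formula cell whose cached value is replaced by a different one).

New value of F5: 12.
Formula cells that run: A11, B2, F4, F5 — 4 in total.
Values that change: A11, E10, F5.
Key observation: the cutoff stops propagation at B11 — its inputs' values are unchanged, so it reuses its cache.

First evaluation (everything demanded from the output):
  B2 = 4 * 4 = 16
  A11 = MIN(16, 4) = 4
  F4 = MAX(16, 4) = 16
  B11 = ABS(16) = 16
  F5 = 16 + 4 = 20

Propagation after the edit:
  B2: runs — E10 4->-4; E10 4->-4; result 16 (same value as before).
  A11: runs — E10 4->-4; result -4.
  F4: runs — E10 4->-4; result 16 (same value as before).
  B11: checked — values it read are unchanged (F4 unchanged); reused cached 16 without running.
  F5: runs — A11 4->-4; result 12.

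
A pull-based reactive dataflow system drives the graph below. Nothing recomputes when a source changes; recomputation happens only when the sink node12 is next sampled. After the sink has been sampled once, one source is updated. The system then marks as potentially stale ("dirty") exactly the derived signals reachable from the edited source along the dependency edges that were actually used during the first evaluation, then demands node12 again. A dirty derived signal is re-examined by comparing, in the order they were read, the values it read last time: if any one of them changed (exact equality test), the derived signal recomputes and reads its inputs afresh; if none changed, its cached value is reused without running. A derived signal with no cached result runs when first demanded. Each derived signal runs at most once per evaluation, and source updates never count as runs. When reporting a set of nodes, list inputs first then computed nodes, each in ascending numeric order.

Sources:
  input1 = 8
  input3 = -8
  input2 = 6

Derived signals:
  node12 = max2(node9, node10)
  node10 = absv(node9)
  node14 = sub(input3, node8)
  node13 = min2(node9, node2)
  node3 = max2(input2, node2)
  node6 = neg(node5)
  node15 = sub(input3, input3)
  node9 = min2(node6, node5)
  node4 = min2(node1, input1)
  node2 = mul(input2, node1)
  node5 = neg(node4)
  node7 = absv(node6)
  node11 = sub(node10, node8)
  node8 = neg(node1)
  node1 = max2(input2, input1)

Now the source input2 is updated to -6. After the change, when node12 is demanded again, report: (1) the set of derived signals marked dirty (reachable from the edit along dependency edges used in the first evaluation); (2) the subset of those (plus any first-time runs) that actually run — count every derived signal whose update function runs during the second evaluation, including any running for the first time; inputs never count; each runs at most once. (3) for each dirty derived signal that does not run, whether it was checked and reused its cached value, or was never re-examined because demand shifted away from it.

First evaluation (everything demanded from the output):
  node1 = max2(6, 8) = 8
  node4 = min2(8, 8) = 8
  node5 = neg(8) = -8
  node6 = neg(-8) = 8
  node9 = min2(8, -8) = -8
  node10 = absv(-8) = 8
  node12 = max2(-8, 8) = 8

Propagation after the edit:
  node1: runs — input2 6->-6; result 8 (same value as before).
  node4: checked — values it read are unchanged (node1 unchanged, input1 unchanged); reused cached 8 without running.
  node5: checked — values it read are unchanged (node4 unchanged); reused cached -8 without running.
  node6: checked — values it read are unchanged (node5 unchanged); reused cached 8 without running.
  node9: checked — values it read are unchanged (node6 unchanged, node5 unchanged); reused cached -8 without running.
  node10: checked — values it read are unchanged (node9 unchanged); reused cached 8 without running.
  node12: checked — values it read are unchanged (node9 unchanged, node10 unchanged); reused cached 8 without running.

Key observation: the change is absorbed at node1 — it re-runs but produces the same value, and the output's value is unchanged.

Marked dirty: node1, node4, node5, node6, node9, node10, node12.
Derived signals that run: node1 — 1 in total.
Checked but reused from cache: node4, node5, node6, node9, node10, node12.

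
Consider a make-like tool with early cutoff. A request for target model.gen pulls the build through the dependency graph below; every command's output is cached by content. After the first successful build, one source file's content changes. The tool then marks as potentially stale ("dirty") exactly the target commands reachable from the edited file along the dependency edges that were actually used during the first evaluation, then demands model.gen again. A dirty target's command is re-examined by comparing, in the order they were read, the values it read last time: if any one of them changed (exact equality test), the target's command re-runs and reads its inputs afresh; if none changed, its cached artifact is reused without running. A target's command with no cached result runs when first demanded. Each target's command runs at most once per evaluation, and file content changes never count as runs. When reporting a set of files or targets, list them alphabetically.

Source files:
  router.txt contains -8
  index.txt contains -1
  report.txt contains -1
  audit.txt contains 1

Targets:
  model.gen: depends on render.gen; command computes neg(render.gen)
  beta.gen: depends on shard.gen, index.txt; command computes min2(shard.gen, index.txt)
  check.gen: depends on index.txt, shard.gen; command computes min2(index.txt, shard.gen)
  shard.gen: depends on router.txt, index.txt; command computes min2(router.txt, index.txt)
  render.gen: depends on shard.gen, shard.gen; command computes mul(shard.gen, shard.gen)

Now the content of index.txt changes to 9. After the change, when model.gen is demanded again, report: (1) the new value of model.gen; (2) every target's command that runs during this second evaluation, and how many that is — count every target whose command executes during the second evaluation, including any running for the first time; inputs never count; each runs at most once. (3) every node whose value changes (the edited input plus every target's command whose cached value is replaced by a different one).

Demanding model.gen again yields -64.
1 target commands run: shard.gen.
The nodes whose values change: index.txt.
Note the absorption at shard.gen: it re-runs yet its value is the same, leaving the output's value untouched.

First demand of the output computes:
  shard.gen = min2(-8, -1) = -8
  render.gen = mul(-8, -8) = 64
  model.gen = neg(64) = -64

After the edit, cleaning proceeds:
  shard.gen: a read changed (index.txt -1->9) — executes, giving -8 — identical to its old value.
  render.gen: dirty, but its reads are unchanged (shard.gen unchanged, shard.gen unchanged); cached 64 stands.
  model.gen: dirty, but its reads are unchanged (render.gen unchanged); cached -64 stands.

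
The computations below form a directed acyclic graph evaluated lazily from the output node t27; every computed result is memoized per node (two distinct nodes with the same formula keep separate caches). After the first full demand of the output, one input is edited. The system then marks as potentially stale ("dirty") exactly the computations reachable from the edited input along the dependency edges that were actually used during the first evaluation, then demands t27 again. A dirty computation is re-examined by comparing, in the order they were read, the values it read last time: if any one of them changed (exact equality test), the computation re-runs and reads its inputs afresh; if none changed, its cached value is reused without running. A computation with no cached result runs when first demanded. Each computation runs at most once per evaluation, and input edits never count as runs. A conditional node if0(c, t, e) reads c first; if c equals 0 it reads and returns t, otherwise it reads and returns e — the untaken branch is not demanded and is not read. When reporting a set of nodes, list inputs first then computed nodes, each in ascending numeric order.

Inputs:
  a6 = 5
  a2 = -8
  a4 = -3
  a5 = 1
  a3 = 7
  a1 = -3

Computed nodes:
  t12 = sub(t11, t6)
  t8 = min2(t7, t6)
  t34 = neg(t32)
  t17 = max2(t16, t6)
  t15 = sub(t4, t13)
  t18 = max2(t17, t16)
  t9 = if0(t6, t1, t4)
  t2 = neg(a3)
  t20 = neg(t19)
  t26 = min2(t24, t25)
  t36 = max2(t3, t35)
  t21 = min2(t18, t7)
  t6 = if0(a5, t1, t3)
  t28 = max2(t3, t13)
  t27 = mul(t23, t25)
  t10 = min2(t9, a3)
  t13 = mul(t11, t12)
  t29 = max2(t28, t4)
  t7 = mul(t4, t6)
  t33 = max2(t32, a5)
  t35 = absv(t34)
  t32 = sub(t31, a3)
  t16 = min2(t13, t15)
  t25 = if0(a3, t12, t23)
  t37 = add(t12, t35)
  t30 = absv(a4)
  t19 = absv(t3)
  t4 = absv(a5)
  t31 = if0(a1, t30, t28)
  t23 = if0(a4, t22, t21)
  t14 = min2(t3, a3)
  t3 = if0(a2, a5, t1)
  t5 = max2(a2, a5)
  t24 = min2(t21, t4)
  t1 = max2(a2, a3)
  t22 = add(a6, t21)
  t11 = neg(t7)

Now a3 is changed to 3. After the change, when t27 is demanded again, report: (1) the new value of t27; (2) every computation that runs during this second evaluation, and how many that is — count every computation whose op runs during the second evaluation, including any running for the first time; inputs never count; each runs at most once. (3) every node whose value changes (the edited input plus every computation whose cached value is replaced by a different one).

First demand of the output computes:
  t1 = max2(-8, 7) = 7
  t3 = if0(a2=-8 -> else branch t1) = 7
  t4 = absv(1) = 1
  t6 = if0(a5=1 -> else branch t3) = 7
  t7 = mul(1, 7) = 7
  t11 = neg(7) = -7
  t12 = sub(-7, 7) = -14
  t13 = mul(-7, -14) = 98
  t15 = sub(1, 98) = -97
  t16 = min2(98, -97) = -97
  t17 = max2(-97, 7) = 7
  t18 = max2(7, -97) = 7
  t21 = min2(7, 7) = 7
  t23 = if0(a4=-3 -> else branch t21) = 7
  t25 = if0(a3=7 -> else branch t23) = 7
  t27 = mul(7, 7) = 49

After the edit, cleaning proceeds:
  t1: a read changed (a3 7->3) — executes, giving 3.
  t3: a read changed (t1 7->3) — executes, giving 3.
  t6: a read changed (t3 7->3) — executes, giving 3.
  t7: a read changed (t6 7->3) — executes, giving 3.
  t11: a read changed (t7 7->3) — executes, giving -3.
  t12: a read changed (t11 -7->-3; t6 7->3) — executes, giving -6.
  t13: a read changed (t11 -7->-3; t12 -14->-6) — executes, giving 18.
  t15: a read changed (t13 98->18) — executes, giving -17.
  t16: a read changed (t13 98->18; t15 -97->-17) — executes, giving -17.
  t17: a read changed (t16 -97->-17; t6 7->3) — executes, giving 3.
  t18: a read changed (t17 7->3; t16 -97->-17) — executes, giving 3.
  t21: a read changed (t18 7->3; t7 7->3) — executes, giving 3.
  t23: a read changed (t21 7->3) — executes, giving 3.
  t25: a read changed (a3 7->3; t23 7->3) — executes, giving 3.
  t27: a read changed (t23 7->3; t25 7->3) — executes, giving 9.

Demanding t27 again yields 9.
15 computations run: t1, t3, t6, t7, t11, t12, t13, t15, t16, t17, t18, t21, t23, t25, t27.
The nodes whose values change: a3, t1, t3, t6, t7, t11, t12, t13, t15, t16, t17, t18, t21, t23, t25, t27.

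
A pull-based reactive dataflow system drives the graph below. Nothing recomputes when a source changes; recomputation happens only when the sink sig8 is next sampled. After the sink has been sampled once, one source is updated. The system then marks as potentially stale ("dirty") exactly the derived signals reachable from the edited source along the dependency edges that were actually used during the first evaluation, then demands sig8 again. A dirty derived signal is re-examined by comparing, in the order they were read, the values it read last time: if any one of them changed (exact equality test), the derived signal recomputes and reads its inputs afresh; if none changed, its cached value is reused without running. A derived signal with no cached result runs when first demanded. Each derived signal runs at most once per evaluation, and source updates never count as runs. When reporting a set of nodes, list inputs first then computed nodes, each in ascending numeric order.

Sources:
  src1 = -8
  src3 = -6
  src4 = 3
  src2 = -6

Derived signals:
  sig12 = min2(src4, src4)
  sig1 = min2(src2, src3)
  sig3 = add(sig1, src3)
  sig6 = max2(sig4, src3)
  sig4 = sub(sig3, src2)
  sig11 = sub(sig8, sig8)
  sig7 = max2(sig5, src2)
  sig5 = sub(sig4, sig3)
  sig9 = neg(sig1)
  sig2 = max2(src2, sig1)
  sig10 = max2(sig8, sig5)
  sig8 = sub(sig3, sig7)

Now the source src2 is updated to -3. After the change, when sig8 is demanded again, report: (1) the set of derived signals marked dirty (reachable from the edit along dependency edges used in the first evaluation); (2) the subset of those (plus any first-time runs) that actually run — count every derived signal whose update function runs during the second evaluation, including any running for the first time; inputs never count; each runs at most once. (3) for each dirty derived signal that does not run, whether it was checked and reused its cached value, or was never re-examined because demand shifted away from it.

Marked dirty: sig1, sig3, sig4, sig5, sig7, sig8.
Derived signals that run: sig1, sig4, sig5, sig7, sig8 — 5 in total.
Checked but reused from cache: sig3.
Key observation: the cutoff stops propagation at sig3 — its inputs' values are unchanged, so it reuses its cache.

First evaluation (everything demanded from the output):
  sig1 = min2(-6, -6) = -6
  sig3 = add(-6, -6) = -12
  sig4 = sub(-12, -6) = -6
  sig5 = sub(-6, -12) = 6
  sig7 = max2(6, -6) = 6
  sig8 = sub(-12, 6) = -18

Propagation after the edit:
  sig1: runs — src2 -6->-3; result -6 (same value as before).
  sig3: checked — values it read are unchanged (sig1 unchanged, src3 unchanged); reused cached -12 without running.
  sig4: runs — src2 -6->-3; result -9.
  sig5: runs — sig4 -6->-9; result 3.
  sig7: runs — sig5 6->3; src2 -6->-3; result 3.
  sig8: runs — sig7 6->3; result -15.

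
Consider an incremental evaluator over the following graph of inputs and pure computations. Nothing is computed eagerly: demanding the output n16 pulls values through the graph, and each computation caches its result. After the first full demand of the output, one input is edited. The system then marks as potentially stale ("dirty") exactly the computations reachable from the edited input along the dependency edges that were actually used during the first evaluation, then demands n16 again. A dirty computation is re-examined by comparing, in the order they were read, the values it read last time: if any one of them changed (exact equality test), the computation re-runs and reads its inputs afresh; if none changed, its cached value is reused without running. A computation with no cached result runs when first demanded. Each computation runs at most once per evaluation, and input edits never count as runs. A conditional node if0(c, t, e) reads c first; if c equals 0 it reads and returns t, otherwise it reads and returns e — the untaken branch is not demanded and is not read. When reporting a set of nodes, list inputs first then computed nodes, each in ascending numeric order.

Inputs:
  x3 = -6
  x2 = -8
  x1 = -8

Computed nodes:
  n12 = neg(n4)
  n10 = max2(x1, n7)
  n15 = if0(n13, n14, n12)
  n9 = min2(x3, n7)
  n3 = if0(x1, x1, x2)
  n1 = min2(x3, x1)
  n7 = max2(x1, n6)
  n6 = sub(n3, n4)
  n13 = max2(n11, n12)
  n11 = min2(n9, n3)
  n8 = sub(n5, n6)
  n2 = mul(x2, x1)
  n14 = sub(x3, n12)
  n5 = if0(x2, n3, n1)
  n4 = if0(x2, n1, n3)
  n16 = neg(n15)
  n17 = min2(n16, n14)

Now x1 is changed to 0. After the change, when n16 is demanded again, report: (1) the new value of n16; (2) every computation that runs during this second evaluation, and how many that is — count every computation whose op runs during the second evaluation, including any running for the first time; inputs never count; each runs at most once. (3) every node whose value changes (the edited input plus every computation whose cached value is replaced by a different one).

n16 now evaluates to 6.
Run set: n3, n4, n6, n7, n11, n12, n13, n14, n15, n16 (10 run).
Changed values: x1, n3, n4, n11, n12, n13, n15, n16.
The important point: the flipped condition pulls in fresh nodes; n14 runs for the first time.

Initial pass — values computed on the first demand:
  n3 = if0(x1=-8 -> else branch x2) = -8
  n4 = if0(x2=-8 -> else branch n3) = -8
  n6 = sub(-8, -8) = 0
  n7 = max2(-8, 0) = 0
  n9 = min2(-6, 0) = -6
  n11 = min2(-6, -8) = -8
  n12 = neg(-8) = 8
  n13 = max2(-8, 8) = 8
  n15 = if0(n13=8 -> else branch n12) = 8
  n16 = neg(8) = -8

Second demand — change propagation:
  n3: re-runs because x1 -8->0; new result 0.
  n4: re-runs because n3 -8->0; new result 0.
  n6: re-runs because n3 -8->0; n4 -8->0; new result 0 (unchanged).
  n7: re-runs because x1 -8->0; new result 0 (unchanged).
  n9: re-examined; everything it read last time is the same (x3 unchanged, n7 unchanged) — cache -6 kept, no run.
  n11: re-runs because n3 -8->0; new result -6.
  n12: re-runs because n4 -8->0; new result 0.
  n13: re-runs because n11 -8->-6; n12 8->0; new result 0.
  n14: newly demanded (no cache) — executes and yields -6.
  n15: re-runs because n13 8->0; n12 8->0; new result -6.
  n16: re-runs because n15 8->-6; new result 6.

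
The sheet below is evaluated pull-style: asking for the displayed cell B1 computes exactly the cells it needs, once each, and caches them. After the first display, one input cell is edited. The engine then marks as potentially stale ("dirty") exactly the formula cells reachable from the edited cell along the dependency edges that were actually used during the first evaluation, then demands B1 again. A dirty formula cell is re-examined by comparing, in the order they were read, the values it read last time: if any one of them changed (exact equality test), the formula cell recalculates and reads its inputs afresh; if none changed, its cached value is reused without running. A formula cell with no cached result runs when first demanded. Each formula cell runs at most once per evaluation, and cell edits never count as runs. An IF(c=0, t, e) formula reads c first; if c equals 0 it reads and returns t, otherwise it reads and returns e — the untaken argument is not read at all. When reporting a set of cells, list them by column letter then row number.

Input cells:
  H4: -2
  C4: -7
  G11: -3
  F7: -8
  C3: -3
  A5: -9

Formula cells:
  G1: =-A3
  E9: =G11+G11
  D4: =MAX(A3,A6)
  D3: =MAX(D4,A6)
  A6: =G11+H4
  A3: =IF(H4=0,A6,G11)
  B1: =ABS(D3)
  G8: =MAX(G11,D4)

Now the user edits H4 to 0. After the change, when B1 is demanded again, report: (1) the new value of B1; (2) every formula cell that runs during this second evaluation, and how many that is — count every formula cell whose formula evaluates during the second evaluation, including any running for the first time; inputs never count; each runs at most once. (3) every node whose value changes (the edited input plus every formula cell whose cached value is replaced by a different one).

Demanding B1 again yields 3.
4 formula cells run: A3, A6, D3, D4.
The nodes whose values change: A6, H4.
Note where the cutoff bites: B1 is checked, finds nothing changed, and keeps its cache.

First demand of the output computes:
  A6 = -3 + -2 = -5
  A3 = IF(H4=0: H4=-2 -> else branch G11) = -3
  D4 = MAX(-3, -5) = -3
  D3 = MAX(-3, -5) = -3
  B1 = ABS(-3) = 3

After the edit, cleaning proceeds:
  A6: a read changed (H4 -2->0) — executes, giving -3.
  A3: a read changed (H4 -2->0) — executes, giving -3 — identical to its old value.
  D4: a read changed (A6 -5->-3) — executes, giving -3 — identical to its old value.
  D3: a read changed (A6 -5->-3) — executes, giving -3 — identical to its old value.
  B1: dirty, but its reads are unchanged (D3 unchanged); cached 3 stands.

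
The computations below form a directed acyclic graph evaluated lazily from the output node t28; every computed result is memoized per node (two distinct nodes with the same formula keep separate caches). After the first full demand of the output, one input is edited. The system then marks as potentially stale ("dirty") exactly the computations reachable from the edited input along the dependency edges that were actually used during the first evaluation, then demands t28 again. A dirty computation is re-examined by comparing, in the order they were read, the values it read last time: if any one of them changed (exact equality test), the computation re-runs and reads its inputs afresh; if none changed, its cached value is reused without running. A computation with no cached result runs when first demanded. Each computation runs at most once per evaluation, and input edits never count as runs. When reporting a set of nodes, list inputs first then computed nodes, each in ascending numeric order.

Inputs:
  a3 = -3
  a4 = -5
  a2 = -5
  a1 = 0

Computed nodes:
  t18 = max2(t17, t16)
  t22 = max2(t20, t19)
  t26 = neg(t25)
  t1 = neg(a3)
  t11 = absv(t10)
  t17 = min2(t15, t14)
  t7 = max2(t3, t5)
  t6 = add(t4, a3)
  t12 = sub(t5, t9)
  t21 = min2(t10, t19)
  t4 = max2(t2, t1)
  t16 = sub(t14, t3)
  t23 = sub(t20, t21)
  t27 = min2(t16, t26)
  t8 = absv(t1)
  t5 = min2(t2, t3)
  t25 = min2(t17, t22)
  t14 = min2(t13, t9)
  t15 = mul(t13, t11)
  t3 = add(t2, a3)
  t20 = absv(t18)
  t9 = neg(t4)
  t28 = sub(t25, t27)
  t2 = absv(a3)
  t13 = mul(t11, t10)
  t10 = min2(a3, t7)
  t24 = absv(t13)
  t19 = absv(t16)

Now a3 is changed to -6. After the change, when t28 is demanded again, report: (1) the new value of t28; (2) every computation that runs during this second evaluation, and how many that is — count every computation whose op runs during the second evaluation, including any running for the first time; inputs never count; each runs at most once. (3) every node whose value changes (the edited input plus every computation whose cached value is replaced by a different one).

Demanding t28 again yields -180.
21 computations run: t1, t2, t3, t4, t5, t9, t10, t11, t13, t14, t15, t16, t17, t18, t19, t20, t22, t25, t26, t27, t28.
The nodes whose values change: a3, t1, t2, t4, t9, t10, t11, t13, t14, t15, t16, t17, t18, t19, t20, t22, t25, t26, t27, t28.
Note where the cutoff bites: t7 is checked, finds nothing changed, and keeps its cache.

First demand of the output computes:
  t1 = neg(-3) = 3
  t2 = absv(-3) = 3
  t3 = add(3, -3) = 0
  t4 = max2(3, 3) = 3
  t5 = min2(3, 0) = 0
  t7 = max2(0, 0) = 0
  t9 = neg(3) = -3
  t10 = min2(-3, 0) = -3
  t11 = absv(-3) = 3
  t13 = mul(3, -3) = -9
  t14 = min2(-9, -3) = -9
  t15 = mul(-9, 3) = -27
  t16 = sub(-9, 0) = -9
  t17 = min2(-27, -9) = -27
  t18 = max2(-27, -9) = -9
  t19 = absv(-9) = 9
  t20 = absv(-9) = 9
  t22 = max2(9, 9) = 9
  t25 = min2(-27, 9) = -27
  t26 = neg(-27) = 27
  t27 = min2(-9, 27) = -9
  t28 = sub(-27, -9) = -18

After the edit, cleaning proceeds:
  t1: a read changed (a3 -3->-6) — executes, giving 6.
  t2: a read changed (a3 -3->-6) — executes, giving 6.
  t3: a read changed (t2 3->6; a3 -3->-6) — executes, giving 0 — identical to its old value.
  t4: a read changed (t2 3->6; t1 3->6) — executes, giving 6.
  t5: a read changed (t2 3->6) — executes, giving 0 — identical to its old value.
  t7: dirty, but its reads are unchanged (t3 unchanged, t5 unchanged); cached 0 stands.
  t9: a read changed (t4 3->6) — executes, giving -6.
  t10: a read changed (a3 -3->-6) — executes, giving -6.
  t11: a read changed (t10 -3->-6) — executes, giving 6.
  t13: a read changed (t11 3->6; t10 -3->-6) — executes, giving -36.
  t14: a read changed (t13 -9->-36; t9 -3->-6) — executes, giving -36.
  t15: a read changed (t13 -9->-36; t11 3->6) — executes, giving -216.
  t16: a read changed (t14 -9->-36) — executes, giving -36.
  t17: a read changed (t15 -27->-216; t14 -9->-36) — executes, giving -216.
  t18: a read changed (t17 -27->-216; t16 -9->-36) — executes, giving -36.
  t19: a read changed (t16 -9->-36) — executes, giving 36.
  t20: a read changed (t18 -9->-36) — executes, giving 36.
  t22: a read changed (t20 9->36; t19 9->36) — executes, giving 36.
  t25: a read changed (t17 -27->-216; t22 9->36) — executes, giving -216.
  t26: a read changed (t25 -27->-216) — executes, giving 216.
  t27: a read changed (t16 -9->-36; t26 27->216) — executes, giving -36.
  t28: a read changed (t25 -27->-216; t27 -9->-36) — executes, giving -180.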